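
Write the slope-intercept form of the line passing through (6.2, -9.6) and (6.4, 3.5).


m = (13.1)/(0.2) = 65.5000
b = y1 - m*x1 = -9.6 - (13.1*6.2)/(0.2) = -9.6 - 406.1000 = -415.7000

y = 65.5000x - 415.7000


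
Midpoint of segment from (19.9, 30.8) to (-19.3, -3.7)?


Mx = (19.9 - 19.3)/2 = 0.6/2 = 0.3000
My = (30.8 - 3.7)/2 = 27.1/2 = 13.5500

(0.3000, 13.5500)


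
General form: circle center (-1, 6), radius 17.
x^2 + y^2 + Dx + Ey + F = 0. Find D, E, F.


(x+ 1)^2 + (y-6)^2 = 17^2
D = -2h = 2, E = -2k = -12
F = h^2+k^2-r^2 = 1+36-289 = -252

D = 2, E = -12, F = -252


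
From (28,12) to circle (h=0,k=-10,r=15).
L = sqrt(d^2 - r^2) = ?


d = sqrt((28-0)^2 + (12+ 10)^2) = sqrt(784+484) = 35.6090
L = sqrt(1268.0000 - 225) = sqrt(1043.0000) = 32.2955

32.2955


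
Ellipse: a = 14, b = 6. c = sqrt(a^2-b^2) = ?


c^2 = 14^2 - 6^2 = 196 - 36 = 160
c = sqrt(160) = 12.6491

c = 12.6491


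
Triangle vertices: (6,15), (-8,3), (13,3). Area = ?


6*(3-3) = 0
-8*(3-15) = 96
13*(15-3) = 156
sum = 252
Area = |252|/2 = 126.0000

126.0000 sq units


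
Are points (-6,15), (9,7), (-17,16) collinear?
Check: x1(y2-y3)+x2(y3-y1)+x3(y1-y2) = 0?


-6*(7-16) + 9*(16-15) - 17*(15-7)
= 54 + 9 - 136 = -73

No, not collinear (determinant = -73)


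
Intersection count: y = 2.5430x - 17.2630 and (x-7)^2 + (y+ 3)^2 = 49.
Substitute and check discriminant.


Substitute y = 2.5430x - 17.2630: (x-7)^2 + (2.5430x- 17.2630+ 3)^2 = 49
Expand to Ax^2 + Bx + C = 0, where b-k = -14.263
A = 1+m^2 = 7.466849
B = 2(m(b-k) - h) = 2(2.5430*(-14.263) - 7) = -86.541618
C = h^2 + (b-k)^2 - r^2 = 49 + 203.433169 - 49 = 203.433169
disc = B^2-4AC = 7489.4516 - 6076.0190 = 1413.4326
disc > 0

2 intersection points


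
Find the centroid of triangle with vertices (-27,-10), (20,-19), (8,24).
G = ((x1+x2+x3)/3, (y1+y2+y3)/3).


Gx = (-27+20+8)/3 = 1/3 = 0.3333
Gy = (-10- 19+24)/3 = -5/3 = -1.6667

G = (0.3333, -1.6667)


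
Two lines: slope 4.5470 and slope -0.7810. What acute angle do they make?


m1-m2 = 5.328
1+m1*m2 = -2.551207
tan(theta) = |5.328/(-2.551207)| = 2.088423
theta = arctan(|5.328/(-2.551207)|) = 64.4135 degrees (acute angle)

64.4135 degrees


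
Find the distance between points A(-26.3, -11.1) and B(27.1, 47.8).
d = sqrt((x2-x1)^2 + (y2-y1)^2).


dx = 27.1 + 26.3 = 53.4
dy = 47.8 + 11.1 = 58.9
d = sqrt(2851.56 + 3469.21) = sqrt(6320.77) = 79.5033

79.5033


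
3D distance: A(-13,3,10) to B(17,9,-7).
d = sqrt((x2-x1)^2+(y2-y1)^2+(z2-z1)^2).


dx=30, dy=6, dz=-17
d = sqrt(900+36+289) = sqrt(1225) = 35.0000

35.0000


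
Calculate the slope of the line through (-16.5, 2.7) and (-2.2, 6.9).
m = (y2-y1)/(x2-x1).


dy = 6.9 - 2.7 = 4.2
dx = -2.2 + 16.5 = 14.3
m = 4.2/14.3 = 0.2937

m = 0.2937


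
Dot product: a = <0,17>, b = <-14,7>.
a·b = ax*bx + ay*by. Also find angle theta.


a·b = 0*(-14) + 17*7 = 0 + 119 = 119
|a| = sqrt(0+289) = 17.0000
|b| = sqrt(196+49) = 15.6525
cos(theta) = 119/(sqrt(289)*sqrt(245)) = 119/sqrt(70805) = 0.447214
theta = arccos(119/sqrt(70805)) = 63.4349 degrees

a·b = 119, theta = 63.4349 deg


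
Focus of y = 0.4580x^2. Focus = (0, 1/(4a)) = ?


a = 0.4580
4a = 1.8320
focus = (0, 1/1.8320) = (0, 0.5459)

Focus = (0, 0.5459)


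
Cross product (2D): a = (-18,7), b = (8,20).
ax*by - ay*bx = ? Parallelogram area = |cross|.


cross = -18*20 - 7*8 = -360 - 56 = -416
Parallelogram area = |-416| = 416

cross = -416, parallelogram area = 416


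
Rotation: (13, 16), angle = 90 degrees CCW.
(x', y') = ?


cos(90) = 0, sin(90) = 1
x' = 13*0 - 16*1 = -16
y' = 13*1 + 16*0 = 13

(-16, 13)


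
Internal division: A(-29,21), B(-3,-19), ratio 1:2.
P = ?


Px = (1*(-3) + 2*(-29))/3 = -61/3 = -20.3333
Py = (1*(-19) + 2*21)/3 = 23/3 = 7.6667

P = (-20.3333, 7.6667)


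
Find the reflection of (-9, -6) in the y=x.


Reflection rule for y=x: (y, x)
(-9, -6) -> (-6, -9)

(-6, -9)


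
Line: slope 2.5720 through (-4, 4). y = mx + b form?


y - 4 = 2.5720(x + 4)
y = 2.5720x + 4 - 2.5720*(-4)
y = 2.5720x + 14.2880

y = 2.5720x + 14.2880


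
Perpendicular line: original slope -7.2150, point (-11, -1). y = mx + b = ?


Perpendicular slope = -1/m1 = -1/(-7.2150) = 0.1386
b2 = y0 - m2*x0 = -1 - 11/(-7.2150) = -1 + 1.5246 = 0.5246

y = 0.1386x + 0.5246


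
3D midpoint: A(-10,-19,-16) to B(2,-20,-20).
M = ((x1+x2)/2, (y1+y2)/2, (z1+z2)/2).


Mx = (-10+2)/2 = -4.0000
My = (-19- 20)/2 = -19.5000
Mz = (-16- 20)/2 = -18.0000

M = (-4.0000, -19.5000, -18.0000)


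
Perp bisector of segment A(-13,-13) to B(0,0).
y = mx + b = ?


Midpoint = (-6.5, -6.5)
Slope of AB = dy/dx = 13/13 = 1.0000
Perp slope = -dx/dy = -13/13 = -1.0000
b = My - (perp slope)*Mx = -6.5 + (13*(-6.5))/13 = -6.5 - 6.5000 = -13.0000

y = -1.0000x - 13.0000


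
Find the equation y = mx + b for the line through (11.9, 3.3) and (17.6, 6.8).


m = (3.5)/(5.7) = 0.6140
b = y1 - m*x1 = 3.3 - (3.5*11.9)/(5.7) = 3.3 - 7.3070 = -4.0070

y = 0.6140x - 4.0070


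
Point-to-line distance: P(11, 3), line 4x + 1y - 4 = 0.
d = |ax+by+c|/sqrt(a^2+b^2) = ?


|4*11 + 1*3 - 4| = |43| = 43
sqrt(16 + 1) = sqrt(17) = 4.1231
d = 43/sqrt(17) = 10.4290

10.4290


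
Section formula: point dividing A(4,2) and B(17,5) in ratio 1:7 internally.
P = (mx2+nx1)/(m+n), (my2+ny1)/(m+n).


Px = (1*17 + 7*4)/8 = 45/8 = 5.6250
Py = (1*5 + 7*2)/8 = 19/8 = 2.3750

P = (5.6250, 2.3750)


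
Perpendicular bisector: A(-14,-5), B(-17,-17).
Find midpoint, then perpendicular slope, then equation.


Midpoint = (-15.5, -11)
Slope of AB = dy/dx = -12/(-3) = 4.0000
Perp slope = -dx/dy = -3/12 = -0.2500
b = My - (perp slope)*Mx = -11 + (-3*(-15.5))/(-12) = -11 - 3.8750 = -14.8750

y = -0.2500x - 14.8750


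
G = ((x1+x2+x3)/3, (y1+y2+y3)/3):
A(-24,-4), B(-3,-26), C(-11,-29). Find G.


Gx = (-24- 3- 11)/3 = -38/3 = -12.6667
Gy = (-4- 26- 29)/3 = -59/3 = -19.6667

G = (-12.6667, -19.6667)


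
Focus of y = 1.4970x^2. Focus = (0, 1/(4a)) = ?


a = 1.4970
4a = 5.9880
focus = (0, 1/5.9880) = (0, 0.1670)

Focus = (0, 0.1670)


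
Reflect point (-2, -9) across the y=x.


Reflection rule for y=x: (y, x)
(-2, -9) -> (-9, -2)

(-9, -2)


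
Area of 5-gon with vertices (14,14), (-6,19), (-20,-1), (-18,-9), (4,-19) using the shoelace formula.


sum(xi*y_{i+1}) = 14*19 - 6*(-1) - 20*(-9) - 18*(-19) + 4*14 = 850
sum(yi*x_{i+1}) = 14*(-6) + 19*(-20) - 1*(-18) - 9*4 - 19*14 = -748
Area = |850 + 748|/2 = 1598/2 = 799.0000

799.0000 sq units


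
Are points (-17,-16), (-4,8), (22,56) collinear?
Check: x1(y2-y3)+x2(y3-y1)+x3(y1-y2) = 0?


-17*(8-56) - 4*(56+ 16) + 22*(-16-8)
= 816 - 288 - 528 = 0

Yes, collinear (determinant = 0)


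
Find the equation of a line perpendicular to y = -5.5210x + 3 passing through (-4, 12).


Perpendicular slope = -1/m1 = -1/(-5.5210) = 0.1811
b2 = y0 - m2*x0 = 12 - 4/(-5.5210) = 12 + 0.7245 = 12.7245

y = 0.1811x + 12.7245


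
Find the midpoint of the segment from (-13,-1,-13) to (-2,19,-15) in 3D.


Mx = (-13- 2)/2 = -7.5000
My = (-1+19)/2 = 9.0000
Mz = (-13- 15)/2 = -14.0000

M = (-7.5000, 9.0000, -14.0000)


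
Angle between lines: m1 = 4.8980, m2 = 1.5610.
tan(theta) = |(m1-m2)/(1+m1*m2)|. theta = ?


m1-m2 = 3.337
1+m1*m2 = 8.645778
tan(theta) = |3.337/8.645778| = 0.385969
theta = arctan(|3.337/8.645778|) = 21.1050 degrees (acute angle)

21.1050 degrees


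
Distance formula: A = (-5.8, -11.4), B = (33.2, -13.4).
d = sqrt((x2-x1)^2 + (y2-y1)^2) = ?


dx = 33.2 + 5.8 = 39.0
dy = -13.4 + 11.4 = -2.0
d = sqrt(1521.0 + 4.0) = sqrt(1525.0) = 39.0512

39.0512


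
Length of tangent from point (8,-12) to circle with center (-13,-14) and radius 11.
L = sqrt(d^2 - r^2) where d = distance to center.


d = sqrt((8+ 13)^2 + (-12+ 14)^2) = sqrt(441+4) = 21.0950
L = sqrt(445.0000 - 121) = sqrt(324.0000) = 18.0000

18.0000


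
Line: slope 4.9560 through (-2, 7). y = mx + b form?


y - 7 = 4.9560(x + 2)
y = 4.9560x + 7 - 4.9560*(-2)
y = 4.9560x + 16.9120

y = 4.9560x + 16.9120


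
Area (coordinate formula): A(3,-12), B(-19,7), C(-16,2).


3*(7-2) = 15
-19*(2+ 12) = -266
-16*(-12-7) = 304
sum = 53
Area = |53|/2 = 26.5000

26.5000 sq units


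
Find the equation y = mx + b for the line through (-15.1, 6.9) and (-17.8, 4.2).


m = (-2.7)/(-2.7) = 1.0000
b = y1 - m*x1 = 6.9 - (-2.7*(-15.1))/(-2.7) = 6.9 + 15.1000 = 22.0000

y = 1.0000x + 22.0000


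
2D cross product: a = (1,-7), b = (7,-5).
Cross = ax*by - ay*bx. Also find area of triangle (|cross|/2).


cross = 1*(-5) + 7*7 = -5 + 49 = 44
Triangle area = |44|/2 = 44/2 = 22.0000

cross = 44, triangle area = 22.0000


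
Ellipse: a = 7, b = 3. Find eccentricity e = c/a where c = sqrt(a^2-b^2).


c = sqrt(49-9) = sqrt(40) = 6.3246
e = c/a = sqrt(40)/7 = 0.9035

e = 0.9035


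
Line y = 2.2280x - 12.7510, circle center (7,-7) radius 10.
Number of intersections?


Substitute y = 2.2280x - 12.7510: (x-7)^2 + (2.2280x- 12.7510+ 7)^2 = 100
Expand to Ax^2 + Bx + C = 0, where b-k = -5.751
A = 1+m^2 = 5.963984
B = 2(m(b-k) - h) = 2(2.2280*(-5.751) - 7) = -39.626456
C = h^2 + (b-k)^2 - r^2 = 49 + 33.074001 - 100 = -17.925999
disc = B^2-4AC = 1570.2560 + 427.6415 = 1997.8975
disc > 0

2 intersection points


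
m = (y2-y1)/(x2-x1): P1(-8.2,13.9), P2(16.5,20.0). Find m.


dy = 20.0 - 13.9 = 6.1
dx = 16.5 + 8.2 = 24.7
m = 6.1/24.7 = 0.2470

m = 0.2470


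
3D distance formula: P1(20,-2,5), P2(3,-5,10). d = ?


dx=-17, dy=-3, dz=5
d = sqrt(289+9+25) = sqrt(323) = 17.9722

17.9722


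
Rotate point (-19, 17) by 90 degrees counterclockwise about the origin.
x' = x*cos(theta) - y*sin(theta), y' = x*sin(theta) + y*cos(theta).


cos(90) = 0, sin(90) = 1
x' = -19*0 - 17*1 = -17
y' = -19*1 + 17*0 = -19

(-17, -19)


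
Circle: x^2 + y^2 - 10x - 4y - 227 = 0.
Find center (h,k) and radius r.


h = -D/2 = 10/2 = 5
k = -E/2 = 4/2 = 2
r^2 = h^2 + k^2 - F = 25 + 4 + 227 = 256
r = 16

Center (5, 2), radius = 16


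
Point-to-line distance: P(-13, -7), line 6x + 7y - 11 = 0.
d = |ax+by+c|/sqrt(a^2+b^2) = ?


|6*(-13) + 7*(-7) - 11| = |-138| = 138
sqrt(36 + 49) = sqrt(85) = 9.2195
d = 138/sqrt(85) = 14.9682

14.9682


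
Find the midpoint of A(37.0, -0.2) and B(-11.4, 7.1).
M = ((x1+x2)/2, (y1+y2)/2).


Mx = (37.0 - 11.4)/2 = 25.6/2 = 12.8000
My = (-0.2 + 7.1)/2 = 6.9/2 = 3.4500

(12.8000, 3.4500)


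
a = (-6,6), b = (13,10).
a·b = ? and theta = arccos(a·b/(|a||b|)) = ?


a·b = -6*13 + 6*10 = -78 + 60 = -18
|a| = sqrt(36+36) = 8.4853
|b| = sqrt(169+100) = 16.4012
cos(theta) = -18/(sqrt(72)*sqrt(269)) = -18/sqrt(19368) = -0.129339
theta = arccos(-18/sqrt(19368)) = 97.4314 degrees

a·b = -18, theta = 97.4314 deg


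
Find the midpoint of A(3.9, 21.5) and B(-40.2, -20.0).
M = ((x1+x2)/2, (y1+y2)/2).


Mx = (3.9 - 40.2)/2 = -36.3/2 = -18.1500
My = (21.5 - 20.0)/2 = 1.5/2 = 0.7500

(-18.1500, 0.7500)


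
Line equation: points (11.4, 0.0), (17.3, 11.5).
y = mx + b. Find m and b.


m = (11.5)/(5.9) = 1.9492
b = y1 - m*x1 = 0.0 - (11.5*11.4)/(5.9) = 0.0 - 22.2203 = -22.2203

y = 1.9492x - 22.2203


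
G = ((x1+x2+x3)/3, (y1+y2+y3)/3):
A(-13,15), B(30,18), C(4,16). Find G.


Gx = (-13+30+4)/3 = 21/3 = 7.0000
Gy = (15+18+16)/3 = 49/3 = 16.3333

G = (7.0000, 16.3333)


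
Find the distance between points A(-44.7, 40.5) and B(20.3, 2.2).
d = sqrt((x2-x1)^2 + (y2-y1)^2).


dx = 20.3 + 44.7 = 65.0
dy = 2.2 - 40.5 = -38.3
d = sqrt(4225.0 + 1466.89) = sqrt(5691.89) = 75.4446

75.4446


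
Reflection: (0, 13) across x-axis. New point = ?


Reflection rule for x-axis: (x, -y)
(0, 13) -> (0, -13)

(0, -13)


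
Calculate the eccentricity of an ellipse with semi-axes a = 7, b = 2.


c = sqrt(49-4) = sqrt(45) = 6.7082
e = c/a = sqrt(45)/7 = 0.9583

e = 0.9583


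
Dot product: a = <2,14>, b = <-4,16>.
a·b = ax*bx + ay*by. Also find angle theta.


a·b = 2*(-4) + 14*16 = -8 + 224 = 216
|a| = sqrt(4+196) = 14.1421
|b| = sqrt(16+256) = 16.4924
cos(theta) = 216/(sqrt(200)*sqrt(272)) = 216/sqrt(54400) = 0.926092
theta = arccos(216/sqrt(54400)) = 22.1663 degrees

a·b = 216, theta = 22.1663 deg


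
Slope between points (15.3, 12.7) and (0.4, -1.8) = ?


dy = -1.8 - 12.7 = -14.5
dx = 0.4 - 15.3 = -14.9
m = -14.5/(-14.9) = 0.9732

m = 0.9732


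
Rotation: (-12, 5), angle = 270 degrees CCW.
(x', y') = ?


cos(270) = 0, sin(270) = -1
x' = -12*0 - 5*(-1) = 5
y' = -12*(-1) + 5*0 = 12

(5, 12)


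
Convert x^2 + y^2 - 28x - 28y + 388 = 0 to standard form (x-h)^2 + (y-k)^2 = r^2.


h = -D/2 = 28/2 = 14
k = -E/2 = 28/2 = 14
r^2 = h^2 + k^2 - F = 196 + 196 - 388 = 4
r = 2

Center (14, 14), radius = 2


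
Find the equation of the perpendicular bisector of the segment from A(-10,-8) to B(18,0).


Midpoint = (4, -4)
Slope of AB = dy/dx = 8/28 = 0.2857
Perp slope = -dx/dy = -28/8 = -3.5000
b = My - (perp slope)*Mx = -4 + (28*4)/8 = -4 + 14.0000 = 10.0000

y = -3.5000x + 10.0000


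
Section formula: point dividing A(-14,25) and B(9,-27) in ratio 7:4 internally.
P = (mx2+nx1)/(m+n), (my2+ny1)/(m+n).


Px = (7*9 + 4*(-14))/11 = 7/11 = 0.6364
Py = (7*(-27) + 4*25)/11 = -89/11 = -8.0909

P = (0.6364, -8.0909)


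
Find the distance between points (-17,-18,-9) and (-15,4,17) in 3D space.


dx=2, dy=22, dz=26
d = sqrt(4+484+676) = sqrt(1164) = 34.1174

34.1174


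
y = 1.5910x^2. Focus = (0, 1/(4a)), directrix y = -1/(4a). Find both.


a = 1.5910
1/(4a) = 0.1571
Focus = (0, 0.1571)
Directrix: y = -0.1571

Focus = (0, 0.1571), Directrix: y = -0.1571


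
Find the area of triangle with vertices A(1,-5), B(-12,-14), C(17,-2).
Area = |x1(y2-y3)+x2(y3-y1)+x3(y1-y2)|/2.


1*(-14+ 2) = -12
-12*(-2+ 5) = -36
17*(-5+ 14) = 153
sum = 105
Area = |105|/2 = 52.5000

52.5000 sq units


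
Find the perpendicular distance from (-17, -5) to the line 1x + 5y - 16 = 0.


|1*(-17) + 5*(-5) - 16| = |-58| = 58
sqrt(1 + 25) = sqrt(26) = 5.0990
d = 58/sqrt(26) = 11.3747

11.3747


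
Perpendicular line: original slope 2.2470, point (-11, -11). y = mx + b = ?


Perpendicular slope = -1/m1 = -1/2.2470 = -0.4450
b2 = y0 - m2*x0 = -11 - 11/2.2470 = -11 - 4.8954 = -15.8954

y = -0.4450x - 15.8954


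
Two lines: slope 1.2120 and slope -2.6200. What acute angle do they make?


m1-m2 = 3.832
1+m1*m2 = -2.17544
tan(theta) = |3.832/(-2.17544)| = 1.761483
theta = arctan(|3.832/(-2.17544)|) = 60.4163 degrees (acute angle)

60.4163 degrees


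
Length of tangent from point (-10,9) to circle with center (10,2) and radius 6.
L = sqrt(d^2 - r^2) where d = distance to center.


d = sqrt((-10-10)^2 + (9-2)^2) = sqrt(400+49) = 21.1896
L = sqrt(449.0000 - 36) = sqrt(413.0000) = 20.3224

20.3224


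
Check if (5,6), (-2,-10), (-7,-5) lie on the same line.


5*(-10+ 5) - 2*(-5-6) - 7*(6+ 10)
= -25 + 22 - 112 = -115

No, not collinear (determinant = -115)


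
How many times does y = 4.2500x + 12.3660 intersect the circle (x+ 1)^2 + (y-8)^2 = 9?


Substitute y = 4.2500x + 12.3660: (x+ 1)^2 + (4.2500x+12.3660-8)^2 = 9
Expand to Ax^2 + Bx + C = 0, where b-k = 4.366
A = 1+m^2 = 19.0625
B = 2(m(b-k) - h) = 2(4.2500*4.366 + 1) = 39.111
C = h^2 + (b-k)^2 - r^2 = 1 + 19.061956 - 9 = 11.061956
disc = B^2-4AC = 1529.6703 - 843.4741 = 686.1962
disc > 0

2 intersection points


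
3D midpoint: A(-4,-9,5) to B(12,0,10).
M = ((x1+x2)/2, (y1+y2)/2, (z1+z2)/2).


Mx = (-4+12)/2 = 4.0000
My = (-9+0)/2 = -4.5000
Mz = (5+10)/2 = 7.5000

M = (4.0000, -4.5000, 7.5000)


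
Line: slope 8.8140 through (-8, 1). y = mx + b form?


y - 1 = 8.8140(x + 8)
y = 8.8140x + 1 - 8.8140*(-8)
y = 8.8140x + 71.5120

y = 8.8140x + 71.5120


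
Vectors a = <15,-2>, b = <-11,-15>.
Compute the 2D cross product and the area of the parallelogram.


cross = 15*(-15) + 2*(-11) = -225 - 22 = -247
Parallelogram area = |-247| = 247

cross = -247, parallelogram area = 247


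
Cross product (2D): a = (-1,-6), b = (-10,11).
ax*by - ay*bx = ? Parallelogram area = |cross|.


cross = -1*11 + 6*(-10) = -11 - 60 = -71
Parallelogram area = |-71| = 71

cross = -71, parallelogram area = 71


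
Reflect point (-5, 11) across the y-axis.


Reflection rule for y-axis: (-x, y)
(-5, 11) -> (5, 11)

(5, 11)


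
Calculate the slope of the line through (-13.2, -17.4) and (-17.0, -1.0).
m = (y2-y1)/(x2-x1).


dy = -1.0 + 17.4 = 16.4
dx = -17.0 + 13.2 = -3.8
m = 16.4/(-3.8) = -4.3158

m = -4.3158


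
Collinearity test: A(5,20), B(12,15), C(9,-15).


5*(15+ 15) + 12*(-15-20) + 9*(20-15)
= 150 - 420 + 45 = -225

No, not collinear (determinant = -225)


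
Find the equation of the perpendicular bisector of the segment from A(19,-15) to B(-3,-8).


Midpoint = (8, -11.5)
Slope of AB = dy/dx = 7/(-22) = -0.3182
Perp slope = -dx/dy = 22/7 = 3.1429
b = My - (perp slope)*Mx = -11.5 + (-22*8)/7 = -11.5 - 25.1429 = -36.6429

y = 3.1429x - 36.6429


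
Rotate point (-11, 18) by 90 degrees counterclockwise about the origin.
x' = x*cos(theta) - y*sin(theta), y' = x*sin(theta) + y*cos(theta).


cos(90) = 0, sin(90) = 1
x' = -11*0 - 18*1 = -18
y' = -11*1 + 18*0 = -11

(-18, -11)


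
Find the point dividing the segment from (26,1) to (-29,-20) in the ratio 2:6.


Px = (2*(-29) + 6*26)/8 = 98/8 = 12.2500
Py = (2*(-20) + 6*1)/8 = -34/8 = -4.2500

P = (12.2500, -4.2500)


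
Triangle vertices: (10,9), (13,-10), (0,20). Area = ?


10*(-10-20) = -300
13*(20-9) = 143
0*(9+ 10) = 0
sum = -157
Area = |-157|/2 = 78.5000

78.5000 sq units


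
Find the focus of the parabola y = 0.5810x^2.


a = 0.5810
4a = 2.3240
focus = (0, 1/2.3240) = (0, 0.4303)

Focus = (0, 0.4303)


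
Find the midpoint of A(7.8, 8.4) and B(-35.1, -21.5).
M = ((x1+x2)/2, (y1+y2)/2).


Mx = (7.8 - 35.1)/2 = -27.3/2 = -13.6500
My = (8.4 - 21.5)/2 = -13.1/2 = -6.5500

(-13.6500, -6.5500)


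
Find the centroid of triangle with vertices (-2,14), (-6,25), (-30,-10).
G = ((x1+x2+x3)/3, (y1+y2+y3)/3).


Gx = (-2- 6- 30)/3 = -38/3 = -12.6667
Gy = (14+25- 10)/3 = 29/3 = 9.6667

G = (-12.6667, 9.6667)


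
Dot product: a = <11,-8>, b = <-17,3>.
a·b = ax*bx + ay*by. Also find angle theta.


a·b = 11*(-17) - 8*3 = -187 - 24 = -211
|a| = sqrt(121+64) = 13.6015
|b| = sqrt(289+9) = 17.2627
cos(theta) = -211/(sqrt(185)*sqrt(298)) = -211/sqrt(55130) = -0.898646
theta = arccos(-211/sqrt(55130)) = 153.9806 degrees

a·b = -211, theta = 153.9806 deg


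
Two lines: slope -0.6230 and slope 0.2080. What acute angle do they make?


m1-m2 = -0.831
1+m1*m2 = 0.870416
tan(theta) = |-0.831/0.870416| = 0.954716
theta = arctan(|-0.831/0.870416|) = 43.6729 degrees (acute angle)

43.6729 degrees


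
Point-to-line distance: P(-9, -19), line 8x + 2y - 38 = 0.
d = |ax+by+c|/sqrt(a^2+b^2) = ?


|8*(-9) + 2*(-19) - 38| = |-148| = 148
sqrt(64 + 4) = sqrt(68) = 8.2462
d = 148/sqrt(68) = 17.9476

17.9476


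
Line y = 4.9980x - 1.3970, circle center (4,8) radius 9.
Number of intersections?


Substitute y = 4.9980x - 1.3970: (x-4)^2 + (4.9980x- 1.3970-8)^2 = 81
Expand to Ax^2 + Bx + C = 0, where b-k = -9.397
A = 1+m^2 = 25.980004
B = 2(m(b-k) - h) = 2(4.9980*(-9.397) - 4) = -101.932412
C = h^2 + (b-k)^2 - r^2 = 16 + 88.303609 - 81 = 23.303609
disc = B^2-4AC = 10390.2166 - 2421.7114 = 7968.5052
disc > 0

2 intersection points


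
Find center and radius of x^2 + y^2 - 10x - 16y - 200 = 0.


h = -D/2 = 10/2 = 5
k = -E/2 = 16/2 = 8
r^2 = h^2 + k^2 - F = 25 + 64 + 200 = 289
r = 17

Center (5, 8), radius = 17


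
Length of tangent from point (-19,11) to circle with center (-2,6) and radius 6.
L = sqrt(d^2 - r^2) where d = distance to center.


d = sqrt((-19+ 2)^2 + (11-6)^2) = sqrt(289+25) = 17.7200
L = sqrt(314.0000 - 36) = sqrt(278.0000) = 16.6733

16.6733


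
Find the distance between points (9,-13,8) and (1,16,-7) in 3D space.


dx=-8, dy=29, dz=-15
d = sqrt(64+841+225) = sqrt(1130) = 33.6155

33.6155


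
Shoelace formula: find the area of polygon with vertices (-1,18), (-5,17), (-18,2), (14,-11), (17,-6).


sum(xi*y_{i+1}) = -1*17 - 5*2 - 18*(-11) + 14*(-6) + 17*18 = 393
sum(yi*x_{i+1}) = 18*(-5) + 17*(-18) + 2*14 - 11*17 - 6*(-1) = -549
Area = |393 + 549|/2 = 942/2 = 471.0000

471.0000 sq units


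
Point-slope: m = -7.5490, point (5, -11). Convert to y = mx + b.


y + 11 = -7.5490(x - 5)
y = -7.5490x - 11 + 7.5490*5
y = -7.5490x + 26.7450

y = -7.5490x + 26.7450


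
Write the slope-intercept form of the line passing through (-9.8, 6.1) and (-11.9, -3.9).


m = (-10.0)/(-2.1) = 4.7619
b = y1 - m*x1 = 6.1 - (-10.0*(-9.8))/(-2.1) = 6.1 + 46.6667 = 52.7667

y = 4.7619x + 52.7667


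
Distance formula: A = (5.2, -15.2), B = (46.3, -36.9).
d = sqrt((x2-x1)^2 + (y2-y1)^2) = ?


dx = 46.3 - 5.2 = 41.1
dy = -36.9 + 15.2 = -21.7
d = sqrt(1689.21 + 470.89) = sqrt(2160.1) = 46.4769

46.4769


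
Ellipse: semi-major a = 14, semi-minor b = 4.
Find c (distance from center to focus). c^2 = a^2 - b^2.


c^2 = 14^2 - 4^2 = 196 - 16 = 180
c = sqrt(180) = 13.4164

c = 13.4164


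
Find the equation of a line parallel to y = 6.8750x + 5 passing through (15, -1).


Parallel lines have equal slopes.
m2 = 6.8750
b2 = -1 - 6.8750*15 = -104.1250

y = 6.8750x - 104.1250


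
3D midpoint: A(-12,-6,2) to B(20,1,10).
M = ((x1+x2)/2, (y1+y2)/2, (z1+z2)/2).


Mx = (-12+20)/2 = 4.0000
My = (-6+1)/2 = -2.5000
Mz = (2+10)/2 = 6.0000

M = (4.0000, -2.5000, 6.0000)


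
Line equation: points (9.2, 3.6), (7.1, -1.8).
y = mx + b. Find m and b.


m = (-5.4)/(-2.1) = 2.5714
b = y1 - m*x1 = 3.6 - (-5.4*9.2)/(-2.1) = 3.6 - 23.6571 = -20.0571

y = 2.5714x - 20.0571


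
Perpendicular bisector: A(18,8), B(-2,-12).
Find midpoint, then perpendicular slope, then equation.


Midpoint = (8, -2)
Slope of AB = dy/dx = -20/(-20) = 1.0000
Perp slope = -dx/dy = -20/20 = -1.0000
b = My - (perp slope)*Mx = -2 + (-20*8)/(-20) = -2 + 8.0000 = 6.0000

y = -1.0000x + 6.0000


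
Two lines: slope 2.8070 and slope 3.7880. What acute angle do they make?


m1-m2 = -0.981
1+m1*m2 = 11.632916
tan(theta) = |-0.981/11.632916| = 0.084330
theta = arctan(|-0.981/11.632916|) = 4.8203 degrees (acute angle)

4.8203 degrees


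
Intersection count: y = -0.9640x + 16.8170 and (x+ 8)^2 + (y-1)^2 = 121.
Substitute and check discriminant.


Substitute y = -0.9640x + 16.8170: (x+ 8)^2 + (-0.9640x+16.8170-1)^2 = 121
Expand to Ax^2 + Bx + C = 0, where b-k = 15.817
A = 1+m^2 = 1.929296
B = 2(m(b-k) - h) = 2(-0.9640*15.817 + 8) = -14.495176
C = h^2 + (b-k)^2 - r^2 = 64 + 250.177489 - 121 = 193.177489
disc = B^2-4AC = 210.1101 - 1490.7862 = -1280.6761
disc < 0

0 intersection points


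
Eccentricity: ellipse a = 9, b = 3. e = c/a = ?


c = sqrt(81-9) = sqrt(72) = 8.4853
e = c/a = sqrt(72)/9 = 0.9428

e = 0.9428


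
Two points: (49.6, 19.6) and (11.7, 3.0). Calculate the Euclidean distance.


dx = 11.7 - 49.6 = -37.9
dy = 3.0 - 19.6 = -16.6
d = sqrt(1436.41 + 275.56) = sqrt(1711.97) = 41.3760

41.3760


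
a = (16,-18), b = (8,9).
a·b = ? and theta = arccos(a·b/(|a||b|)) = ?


a·b = 16*8 - 18*9 = 128 - 162 = -34
|a| = sqrt(256+324) = 24.0832
|b| = sqrt(64+81) = 12.0416
cos(theta) = -34/(sqrt(580)*sqrt(145)) = -34/sqrt(84100) = -0.117241
theta = arccos(-34/sqrt(84100)) = 96.7329 degrees

a·b = -34, theta = 96.7329 deg


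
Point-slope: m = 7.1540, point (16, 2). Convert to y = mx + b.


y - 2 = 7.1540(x - 16)
y = 7.1540x + 2 - 7.1540*16
y = 7.1540x - 112.4640

y = 7.1540x - 112.4640


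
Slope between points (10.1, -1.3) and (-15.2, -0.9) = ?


dy = -0.9 + 1.3 = 0.4
dx = -15.2 - 10.1 = -25.3
m = 0.4/(-25.3) = -0.0158

m = -0.0158


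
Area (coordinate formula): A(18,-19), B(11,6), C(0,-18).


18*(6+ 18) = 432
11*(-18+ 19) = 11
0*(-19-6) = 0
sum = 443
Area = |443|/2 = 221.5000

221.5000 sq units


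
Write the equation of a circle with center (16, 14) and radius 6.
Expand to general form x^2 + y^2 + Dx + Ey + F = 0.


(x-16)^2 + (y-14)^2 = 6^2
D = -2h = -32, E = -2k = -28
F = h^2+k^2-r^2 = 256+196-36 = 416

x^2 + y^2 - 32x - 28y + 416 = 0


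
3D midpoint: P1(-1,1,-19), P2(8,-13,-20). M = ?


Mx = (-1+8)/2 = 3.5000
My = (1- 13)/2 = -6.0000
Mz = (-19- 20)/2 = -19.5000

M = (3.5000, -6.0000, -19.5000)


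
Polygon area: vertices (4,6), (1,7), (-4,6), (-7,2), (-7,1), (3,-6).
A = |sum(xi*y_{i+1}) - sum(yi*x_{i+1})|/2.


sum(xi*y_{i+1}) = 4*7 + 1*6 - 4*2 - 7*1 - 7*(-6) + 3*6 = 79
sum(yi*x_{i+1}) = 6*1 + 7*(-4) + 6*(-7) + 2*(-7) + 1*3 - 6*4 = -99
Area = |79 + 99|/2 = 178/2 = 89.0000

89.0000 sq units


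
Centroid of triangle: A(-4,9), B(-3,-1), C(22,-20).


Gx = (-4- 3+22)/3 = 15/3 = 5.0000
Gy = (9- 1- 20)/3 = -12/3 = -4.0000

G = (5.0000, -4.0000)


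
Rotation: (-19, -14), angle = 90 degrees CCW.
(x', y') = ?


cos(90) = 0, sin(90) = 1
x' = -19*0 + 14*1 = 14
y' = -19*1 - 14*0 = -19

(14, -19)


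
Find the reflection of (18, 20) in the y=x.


Reflection rule for y=x: (y, x)
(18, 20) -> (20, 18)

(20, 18)


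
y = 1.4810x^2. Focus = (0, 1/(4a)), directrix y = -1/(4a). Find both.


a = 1.4810
1/(4a) = 0.1688
Focus = (0, 0.1688)
Directrix: y = -0.1688

Focus = (0, 0.1688), Directrix: y = -0.1688


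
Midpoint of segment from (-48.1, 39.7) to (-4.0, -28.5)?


Mx = (-48.1 - 4.0)/2 = -52.1/2 = -26.0500
My = (39.7 - 28.5)/2 = 11.2/2 = 5.6000

(-26.0500, 5.6000)


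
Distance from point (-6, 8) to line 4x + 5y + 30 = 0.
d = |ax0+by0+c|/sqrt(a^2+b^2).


|4*(-6) + 5*8 + 30| = |46| = 46
sqrt(16 + 25) = sqrt(41) = 6.4031
d = 46/sqrt(41) = 7.1840

7.1840


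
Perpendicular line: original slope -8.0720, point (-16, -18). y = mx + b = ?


Perpendicular slope = -1/m1 = -1/(-8.0720) = 0.1239
b2 = y0 - m2*x0 = -18 - 16/(-8.0720) = -18 + 1.9822 = -16.0178

y = 0.1239x - 16.0178


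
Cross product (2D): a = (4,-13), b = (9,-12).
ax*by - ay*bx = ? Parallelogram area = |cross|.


cross = 4*(-12) + 13*9 = -48 + 117 = 69
Parallelogram area = |69| = 69

cross = 69, parallelogram area = 69


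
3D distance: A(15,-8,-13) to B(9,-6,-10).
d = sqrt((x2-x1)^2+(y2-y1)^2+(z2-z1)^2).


dx=-6, dy=2, dz=3
d = sqrt(36+4+9) = sqrt(49) = 7.0000

7.0000


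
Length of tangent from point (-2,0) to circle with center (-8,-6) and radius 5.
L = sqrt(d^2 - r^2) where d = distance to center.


d = sqrt((-2+ 8)^2 + (0+ 6)^2) = sqrt(36+36) = 8.4853
L = sqrt(72.0000 - 25) = sqrt(47.0000) = 6.8557

6.8557


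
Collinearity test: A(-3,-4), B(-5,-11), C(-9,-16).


-3*(-11+ 16) - 5*(-16+ 4) - 9*(-4+ 11)
= -15 + 60 - 63 = -18

No, not collinear (determinant = -18)


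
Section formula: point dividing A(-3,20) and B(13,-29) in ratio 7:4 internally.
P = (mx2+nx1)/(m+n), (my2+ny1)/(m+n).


Px = (7*13 + 4*(-3))/11 = 79/11 = 7.1818
Py = (7*(-29) + 4*20)/11 = -123/11 = -11.1818

P = (7.1818, -11.1818)


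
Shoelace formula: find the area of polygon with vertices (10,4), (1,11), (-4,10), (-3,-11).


sum(xi*y_{i+1}) = 10*11 + 1*10 - 4*(-11) - 3*4 = 152
sum(yi*x_{i+1}) = 4*1 + 11*(-4) + 10*(-3) - 11*10 = -180
Area = |152 + 180|/2 = 332/2 = 166.0000

166.0000 sq units


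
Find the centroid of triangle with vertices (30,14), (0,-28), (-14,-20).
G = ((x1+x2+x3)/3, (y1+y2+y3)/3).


Gx = (30+0- 14)/3 = 16/3 = 5.3333
Gy = (14- 28- 20)/3 = -34/3 = -11.3333

G = (5.3333, -11.3333)


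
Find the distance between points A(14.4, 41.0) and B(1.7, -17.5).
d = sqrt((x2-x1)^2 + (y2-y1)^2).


dx = 1.7 - 14.4 = -12.7
dy = -17.5 - 41.0 = -58.5
d = sqrt(161.29 + 3422.25) = sqrt(3583.54) = 59.8627

59.8627


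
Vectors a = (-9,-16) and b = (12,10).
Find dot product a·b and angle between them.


a·b = -9*12 - 16*10 = -108 - 160 = -268
|a| = sqrt(81+256) = 18.3576
|b| = sqrt(144+100) = 15.6205
cos(theta) = -268/(sqrt(337)*sqrt(244)) = -268/sqrt(82228) = -0.934598
theta = arccos(-268/sqrt(82228)) = 159.1633 degrees

a·b = -268, theta = 159.1633 deg


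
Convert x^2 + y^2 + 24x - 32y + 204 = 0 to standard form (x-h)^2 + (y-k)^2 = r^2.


h = -D/2 = -24/2 = -12
k = -E/2 = 32/2 = 16
r^2 = h^2 + k^2 - F = 144 + 256 - 204 = 196
r = 14

Center (-12, 16), radius = 14


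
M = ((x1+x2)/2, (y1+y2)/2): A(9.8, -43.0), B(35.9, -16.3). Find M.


Mx = (9.8 + 35.9)/2 = 45.7/2 = 22.8500
My = (-43.0 - 16.3)/2 = -59.3/2 = -29.6500

(22.8500, -29.6500)


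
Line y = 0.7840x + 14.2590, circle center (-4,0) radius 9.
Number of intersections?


Substitute y = 0.7840x + 14.2590: (x+ 4)^2 + (0.7840x+14.2590-0)^2 = 81
Expand to Ax^2 + Bx + C = 0, where b-k = 14.259
A = 1+m^2 = 1.614656
B = 2(m(b-k) - h) = 2(0.7840*14.259 + 4) = 30.358112
C = h^2 + (b-k)^2 - r^2 = 16 + 203.319081 - 81 = 138.319081
disc = B^2-4AC = 921.6150 - 893.3509 = 28.2641
disc > 0

2 intersection points


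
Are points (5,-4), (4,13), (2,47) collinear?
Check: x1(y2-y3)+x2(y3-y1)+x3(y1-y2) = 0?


5*(13-47) + 4*(47+ 4) + 2*(-4-13)
= -170 + 204 - 34 = 0

Yes, collinear (determinant = 0)


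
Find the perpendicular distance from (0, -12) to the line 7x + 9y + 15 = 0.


|7*0 + 9*(-12) + 15| = |-93| = 93
sqrt(49 + 81) = sqrt(130) = 11.4018
d = 93/sqrt(130) = 8.1566

8.1566


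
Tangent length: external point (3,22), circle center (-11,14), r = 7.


d = sqrt((3+ 11)^2 + (22-14)^2) = sqrt(196+64) = 16.1245
L = sqrt(260.0000 - 49) = sqrt(211.0000) = 14.5258

14.5258


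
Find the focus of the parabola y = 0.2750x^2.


a = 0.2750
4a = 1.1000
focus = (0, 1/1.1000) = (0, 0.9091)

Focus = (0, 0.9091)


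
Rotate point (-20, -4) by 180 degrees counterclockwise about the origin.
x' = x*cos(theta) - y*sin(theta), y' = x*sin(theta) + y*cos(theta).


cos(180) = -1, sin(180) = 0
x' = -20*(-1) + 4*0 = 20
y' = -20*0 - 4*(-1) = 4

(20, 4)


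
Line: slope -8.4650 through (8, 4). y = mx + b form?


y - 4 = -8.4650(x - 8)
y = -8.4650x + 4 + 8.4650*8
y = -8.4650x + 71.7200

y = -8.4650x + 71.7200


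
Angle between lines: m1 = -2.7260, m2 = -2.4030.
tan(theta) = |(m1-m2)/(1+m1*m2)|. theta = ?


m1-m2 = -0.323
1+m1*m2 = 7.550578
tan(theta) = |-0.323/7.550578| = 0.042778
theta = arctan(|-0.323/7.550578|) = 2.4495 degrees (acute angle)

2.4495 degrees


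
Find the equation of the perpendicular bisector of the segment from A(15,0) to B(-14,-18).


Midpoint = (0.5, -9)
Slope of AB = dy/dx = -18/(-29) = 0.6207
Perp slope = -dx/dy = -29/18 = -1.6111
b = My - (perp slope)*Mx = -9 + (-29*0.5)/(-18) = -9 + 0.8056 = -8.1944

y = -1.6111x - 8.1944


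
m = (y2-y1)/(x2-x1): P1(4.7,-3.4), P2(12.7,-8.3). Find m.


dy = -8.3 + 3.4 = -4.9
dx = 12.7 - 4.7 = 8
m = -4.9/8 = -0.6125

m = -0.6125


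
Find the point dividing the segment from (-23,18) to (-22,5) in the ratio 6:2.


Px = (6*(-22) + 2*(-23))/8 = -178/8 = -22.2500
Py = (6*5 + 2*18)/8 = 66/8 = 8.2500

P = (-22.2500, 8.2500)


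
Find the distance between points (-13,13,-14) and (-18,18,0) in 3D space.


dx=-5, dy=5, dz=14
d = sqrt(25+25+196) = sqrt(246) = 15.6844

15.6844


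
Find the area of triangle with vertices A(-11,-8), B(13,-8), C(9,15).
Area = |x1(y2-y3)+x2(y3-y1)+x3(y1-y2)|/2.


-11*(-8-15) = 253
13*(15+ 8) = 299
9*(-8+ 8) = 0
sum = 552
Area = |552|/2 = 276.0000

276.0000 sq units


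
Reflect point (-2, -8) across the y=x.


Reflection rule for y=x: (y, x)
(-2, -8) -> (-8, -2)

(-8, -2)


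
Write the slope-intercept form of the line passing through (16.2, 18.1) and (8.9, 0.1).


m = (-18.0)/(-7.3) = 2.4658
b = y1 - m*x1 = 18.1 - (-18.0*16.2)/(-7.3) = 18.1 - 39.9452 = -21.8452

y = 2.4658x - 21.8452


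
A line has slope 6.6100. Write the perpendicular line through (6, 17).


Perpendicular slope = -1/m1 = -1/6.6100 = -0.1513
b2 = y0 - m2*x0 = 17 + 6/6.6100 = 17 + 0.9077 = 17.9077

y = -0.1513x + 17.9077


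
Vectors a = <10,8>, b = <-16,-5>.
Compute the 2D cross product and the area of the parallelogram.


cross = 10*(-5) - 8*(-16) = -50 + 128 = 78
Parallelogram area = |78| = 78

cross = 78, parallelogram area = 78


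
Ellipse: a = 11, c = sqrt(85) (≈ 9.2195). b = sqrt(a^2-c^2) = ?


b^2 = 11^2 - (sqrt(85))^2 = 121 - 85 = 36
b = sqrt(36) = 6

b = 6


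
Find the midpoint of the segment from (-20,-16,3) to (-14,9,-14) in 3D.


Mx = (-20- 14)/2 = -17.0000
My = (-16+9)/2 = -3.5000
Mz = (3- 14)/2 = -5.5000

M = (-17.0000, -3.5000, -5.5000)


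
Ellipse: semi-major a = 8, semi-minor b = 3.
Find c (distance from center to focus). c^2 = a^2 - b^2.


c^2 = 8^2 - 3^2 = 64 - 9 = 55
c = sqrt(55) = 7.4162

c = 7.4162


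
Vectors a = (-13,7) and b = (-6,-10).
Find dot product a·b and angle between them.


a·b = -13*(-6) + 7*(-10) = 78 - 70 = 8
|a| = sqrt(169+49) = 14.7648
|b| = sqrt(36+100) = 11.6619
cos(theta) = 8/(sqrt(218)*sqrt(136)) = 8/sqrt(29648) = 0.046461
theta = arccos(8/sqrt(29648)) = 87.3370 degrees

a·b = 8, theta = 87.3370 deg


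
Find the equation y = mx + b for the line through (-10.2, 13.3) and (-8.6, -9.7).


m = (-23.0)/(1.6) = -14.3750
b = y1 - m*x1 = 13.3 - (-23.0*(-10.2))/(1.6) = 13.3 - 146.6250 = -133.3250

y = -14.3750x - 133.3250


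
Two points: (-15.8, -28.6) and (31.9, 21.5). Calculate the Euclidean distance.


dx = 31.9 + 15.8 = 47.7
dy = 21.5 + 28.6 = 50.1
d = sqrt(2275.29 + 2510.01) = sqrt(4785.3) = 69.1759

69.1759


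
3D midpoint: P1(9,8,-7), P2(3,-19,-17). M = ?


Mx = (9+3)/2 = 6.0000
My = (8- 19)/2 = -5.5000
Mz = (-7- 17)/2 = -12.0000

M = (6.0000, -5.5000, -12.0000)


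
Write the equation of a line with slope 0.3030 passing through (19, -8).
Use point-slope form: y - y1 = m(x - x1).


y + 8 = 0.3030(x - 19)
y = 0.3030x - 8 - 0.3030*19
y = 0.3030x - 13.7570

y = 0.3030x - 13.7570


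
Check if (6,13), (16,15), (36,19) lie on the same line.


6*(15-19) + 16*(19-13) + 36*(13-15)
= -24 + 96 - 72 = 0

Yes, collinear (determinant = 0)


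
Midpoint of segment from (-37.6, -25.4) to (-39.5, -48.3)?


Mx = (-37.6 - 39.5)/2 = -77.1/2 = -38.5500
My = (-25.4 - 48.3)/2 = -73.7/2 = -36.8500

(-38.5500, -36.8500)


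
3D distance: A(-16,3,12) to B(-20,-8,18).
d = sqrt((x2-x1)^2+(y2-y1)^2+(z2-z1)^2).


dx=-4, dy=-11, dz=6
d = sqrt(16+121+36) = sqrt(173) = 13.1529

13.1529


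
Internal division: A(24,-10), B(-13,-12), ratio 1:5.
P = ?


Px = (1*(-13) + 5*24)/6 = 107/6 = 17.8333
Py = (1*(-12) + 5*(-10))/6 = -62/6 = -10.3333

P = (17.8333, -10.3333)


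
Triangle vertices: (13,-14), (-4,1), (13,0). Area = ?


13*(1-0) = 13
-4*(0+ 14) = -56
13*(-14-1) = -195
sum = -238
Area = |-238|/2 = 119.0000

119.0000 sq units


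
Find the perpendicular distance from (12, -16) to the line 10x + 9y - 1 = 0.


|10*12 + 9*(-16) - 1| = |-25| = 25
sqrt(100 + 81) = sqrt(181) = 13.4536
d = 25/sqrt(181) = 1.8582

1.8582


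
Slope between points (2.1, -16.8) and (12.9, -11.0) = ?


dy = -11.0 + 16.8 = 5.8
dx = 12.9 - 2.1 = 10.8
m = 5.8/10.8 = 0.5370

m = 0.5370


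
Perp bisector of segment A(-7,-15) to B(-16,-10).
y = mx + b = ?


Midpoint = (-11.5, -12.5)
Slope of AB = dy/dx = 5/(-9) = -0.5556
Perp slope = -dx/dy = 9/5 = 1.8000
b = My - (perp slope)*Mx = -12.5 + (-9*(-11.5))/5 = -12.5 + 20.7000 = 8.2000

y = 1.8000x + 8.2000


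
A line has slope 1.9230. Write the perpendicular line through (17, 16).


Perpendicular slope = -1/m1 = -1/1.9230 = -0.5200
b2 = y0 - m2*x0 = 16 + 17/1.9230 = 16 + 8.8404 = 24.8404

y = -0.5200x + 24.8404


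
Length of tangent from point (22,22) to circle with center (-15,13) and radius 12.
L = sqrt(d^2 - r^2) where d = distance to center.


d = sqrt((22+ 15)^2 + (22-13)^2) = sqrt(1369+81) = 38.0789
L = sqrt(1450.0000 - 144) = sqrt(1306.0000) = 36.1386

36.1386


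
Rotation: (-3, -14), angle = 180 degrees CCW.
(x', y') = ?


cos(180) = -1, sin(180) = 0
x' = -3*(-1) + 14*0 = 3
y' = -3*0 - 14*(-1) = 14

(3, 14)


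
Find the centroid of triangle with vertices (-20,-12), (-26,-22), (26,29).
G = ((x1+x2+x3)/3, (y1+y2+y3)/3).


Gx = (-20- 26+26)/3 = -20/3 = -6.6667
Gy = (-12- 22+29)/3 = -5/3 = -1.6667

G = (-6.6667, -1.6667)


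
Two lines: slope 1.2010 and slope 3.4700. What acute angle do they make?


m1-m2 = -2.269
1+m1*m2 = 5.16747
tan(theta) = |-2.269/5.16747| = 0.439093
theta = arctan(|-2.269/5.16747|) = 23.7059 degrees (acute angle)

23.7059 degrees


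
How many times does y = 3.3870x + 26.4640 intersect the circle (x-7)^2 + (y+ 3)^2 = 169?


Substitute y = 3.3870x + 26.4640: (x-7)^2 + (3.3870x+26.4640+ 3)^2 = 169
Expand to Ax^2 + Bx + C = 0, where b-k = 29.464
A = 1+m^2 = 12.471769
B = 2(m(b-k) - h) = 2(3.3870*29.464 - 7) = 185.589136
C = h^2 + (b-k)^2 - r^2 = 49 + 868.127296 - 169 = 748.127296
disc = B^2-4AC = 34443.3274 - 37321.8833 = -2878.5559
disc < 0

0 intersection points


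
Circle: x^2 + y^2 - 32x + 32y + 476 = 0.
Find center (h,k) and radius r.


h = -D/2 = 32/2 = 16
k = -E/2 = -32/2 = -16
r^2 = h^2 + k^2 - F = 256 + 256 - 476 = 36
r = 6

Center (16, -16), radius = 6


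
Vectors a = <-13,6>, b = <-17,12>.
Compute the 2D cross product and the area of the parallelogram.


cross = -13*12 - 6*(-17) = -156 + 102 = -54
Parallelogram area = |-54| = 54

cross = -54, parallelogram area = 54


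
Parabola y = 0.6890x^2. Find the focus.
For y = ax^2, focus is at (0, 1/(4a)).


a = 0.6890
4a = 2.7560
focus = (0, 1/2.7560) = (0, 0.3628)

Focus = (0, 0.3628)


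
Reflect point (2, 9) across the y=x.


Reflection rule for y=x: (y, x)
(2, 9) -> (9, 2)

(9, 2)


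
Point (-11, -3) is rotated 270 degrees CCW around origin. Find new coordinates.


cos(270) = 0, sin(270) = -1
x' = -11*0 + 3*(-1) = -3
y' = -11*(-1) - 3*0 = 11

(-3, 11)


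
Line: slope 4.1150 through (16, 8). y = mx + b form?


y - 8 = 4.1150(x - 16)
y = 4.1150x + 8 - 4.1150*16
y = 4.1150x - 57.8400

y = 4.1150x - 57.8400


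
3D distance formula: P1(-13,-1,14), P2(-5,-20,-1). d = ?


dx=8, dy=-19, dz=-15
d = sqrt(64+361+225) = sqrt(650) = 25.4951

25.4951


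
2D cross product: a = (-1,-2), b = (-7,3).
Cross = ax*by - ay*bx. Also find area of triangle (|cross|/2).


cross = -1*3 + 2*(-7) = -3 - 14 = -17
Triangle area = |-17|/2 = 17/2 = 8.5000

cross = -17, triangle area = 8.5000


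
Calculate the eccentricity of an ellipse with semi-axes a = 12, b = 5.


c = sqrt(144-25) = sqrt(119) = 10.9087
e = c/a = sqrt(119)/12 = 0.9091

e = 0.9091


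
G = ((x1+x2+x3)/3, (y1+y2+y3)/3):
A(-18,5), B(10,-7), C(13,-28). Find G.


Gx = (-18+10+13)/3 = 5/3 = 1.6667
Gy = (5- 7- 28)/3 = -30/3 = -10.0000

G = (1.6667, -10.0000)


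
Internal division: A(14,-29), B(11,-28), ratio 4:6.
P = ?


Px = (4*11 + 6*14)/10 = 128/10 = 12.8000
Py = (4*(-28) + 6*(-29))/10 = -286/10 = -28.6000

P = (12.8000, -28.6000)


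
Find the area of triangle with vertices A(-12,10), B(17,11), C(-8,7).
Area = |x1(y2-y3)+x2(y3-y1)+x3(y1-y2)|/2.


-12*(11-7) = -48
17*(7-10) = -51
-8*(10-11) = 8
sum = -91
Area = |-91|/2 = 45.5000

45.5000 sq units


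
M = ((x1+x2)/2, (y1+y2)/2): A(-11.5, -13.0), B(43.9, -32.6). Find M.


Mx = (-11.5 + 43.9)/2 = 32.4/2 = 16.2000
My = (-13.0 - 32.6)/2 = -45.6/2 = -22.8000

(16.2000, -22.8000)


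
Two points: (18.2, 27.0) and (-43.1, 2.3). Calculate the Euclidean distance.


dx = -43.1 - 18.2 = -61.3
dy = 2.3 - 27.0 = -24.7
d = sqrt(3757.69 + 610.09) = sqrt(4367.78) = 66.0892

66.0892


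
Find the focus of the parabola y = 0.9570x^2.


a = 0.9570
4a = 3.8280
focus = (0, 1/3.8280) = (0, 0.2612)

Focus = (0, 0.2612)


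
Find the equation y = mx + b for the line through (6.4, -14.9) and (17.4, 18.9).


m = (33.8)/(11) = 3.0727
b = y1 - m*x1 = -14.9 - (33.8*6.4)/(11) = -14.9 - 19.6655 = -34.5655

y = 3.0727x - 34.5655


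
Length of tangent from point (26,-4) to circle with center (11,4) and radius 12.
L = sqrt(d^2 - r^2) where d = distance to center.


d = sqrt((26-11)^2 + (-4-4)^2) = sqrt(225+64) = 17.0000
L = sqrt(289.0000 - 144) = sqrt(145.0000) = 12.0416

12.0416
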